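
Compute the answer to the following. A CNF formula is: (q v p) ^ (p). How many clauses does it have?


A CNF formula is a conjunction of clauses.
Clauses are separated by ^.
Counting the conjuncts: 2 clauses.

2


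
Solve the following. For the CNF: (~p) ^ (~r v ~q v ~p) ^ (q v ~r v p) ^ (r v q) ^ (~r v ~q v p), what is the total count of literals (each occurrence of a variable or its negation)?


Counting literals in each clause:
Clause 1: 1 literal(s)
Clause 2: 3 literal(s)
Clause 3: 3 literal(s)
Clause 4: 2 literal(s)
Clause 5: 3 literal(s)
Total = 12

12


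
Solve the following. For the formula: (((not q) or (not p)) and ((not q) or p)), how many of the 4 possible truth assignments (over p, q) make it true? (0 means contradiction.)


Check all 4 assignments:
p=0, q=0: 1
p=0, q=1: 0
p=1, q=0: 1
p=1, q=1: 0
Count of True = 2

2


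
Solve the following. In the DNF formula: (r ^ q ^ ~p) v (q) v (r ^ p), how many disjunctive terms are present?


A DNF formula is a disjunction of terms (conjunctions).
Terms are separated by v.
Counting the disjuncts: 3 terms.

3


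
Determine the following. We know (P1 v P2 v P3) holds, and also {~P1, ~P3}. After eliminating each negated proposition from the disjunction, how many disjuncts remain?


Original disjuncts (3): P1, P2, P3
Negated (eliminate): ~P1, ~P3
Remaining disjuncts: P2
Count = 3 - 2 = 1

1


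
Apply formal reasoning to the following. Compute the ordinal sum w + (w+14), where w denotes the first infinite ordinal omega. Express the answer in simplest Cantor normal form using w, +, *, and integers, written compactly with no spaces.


Compute w + (w+14).
Ordinal + is associative but NOT commutative; for finite n>0, n + w = w but w + n stays w+n.
w + (w+14) = (w+w) + 14 = w*2+14.
Result = w*2+14

w*2+14


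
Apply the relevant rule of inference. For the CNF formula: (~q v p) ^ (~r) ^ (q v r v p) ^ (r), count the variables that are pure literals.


Check each variable for pure literal status:
p: pure positive
q: mixed (not pure)
r: mixed (not pure)
Pure literal count = 1

1


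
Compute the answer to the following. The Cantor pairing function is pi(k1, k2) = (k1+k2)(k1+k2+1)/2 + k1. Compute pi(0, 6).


k1 + k2 = 6
(k1+k2)(k1+k2+1)/2 = 6 * 7 / 2 = 21
pi = 21 + 0 = 21

21


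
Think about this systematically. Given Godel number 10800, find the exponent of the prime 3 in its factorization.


Factorize 10800 by dividing by 3 repeatedly.
Division steps: 3 divides 10800 exactly 3 time(s).
Exponent of 3 = 3

3


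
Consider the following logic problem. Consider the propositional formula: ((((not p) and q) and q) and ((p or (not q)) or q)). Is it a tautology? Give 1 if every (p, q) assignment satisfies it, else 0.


Check all 4 assignments:
p=0, q=0: 0
p=0, q=1: 1
p=1, q=0: 0
p=1, q=1: 0
Satisfying count = 1/4.
Tautology iff count = 4: no.

0


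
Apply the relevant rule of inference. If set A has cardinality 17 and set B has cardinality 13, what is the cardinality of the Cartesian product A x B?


The Cartesian product A x B contains all ordered pairs (a, b).
|A x B| = |A| * |B| = 17 * 13 = 221

221


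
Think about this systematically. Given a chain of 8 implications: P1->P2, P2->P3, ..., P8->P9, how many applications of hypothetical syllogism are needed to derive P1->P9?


With 8 implications in a chain connecting 9 propositions:
P1->P2, P2->P3, ..., P8->P9
Steps needed = (number of implications) - 1 = 8 - 1 = 7

7


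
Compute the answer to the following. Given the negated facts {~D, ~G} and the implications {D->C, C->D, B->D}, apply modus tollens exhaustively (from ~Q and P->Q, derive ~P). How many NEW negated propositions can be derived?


Initial negated facts: {~D, ~G}
Apply modus tollens to closure:
  ~D and C->D  =>  ~C
  ~D and B->D  =>  ~B
Final negated: {~B, ~C, ~D, ~G}
New negations: {~B, ~C}
Count = 2

2


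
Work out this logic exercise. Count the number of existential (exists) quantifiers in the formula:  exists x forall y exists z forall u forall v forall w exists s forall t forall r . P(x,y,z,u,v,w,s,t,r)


Quantifier prefix: exists x forall y exists z forall u forall v forall w exists s forall t forall r
Mark each quantifier type:
  E U E U U U E U U
Universal count = 6, Existential count = 3
Asked for existential (exists) quantifiers: 3

3


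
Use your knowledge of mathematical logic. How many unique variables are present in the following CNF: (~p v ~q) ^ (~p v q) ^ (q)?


Identify each variable that appears in the formula.
Variables found: p, q
Count = 2

2


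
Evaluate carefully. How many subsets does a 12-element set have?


The power set of a set with n elements has 2^n elements.
|P(S)| = 2^12 = 4096

4096


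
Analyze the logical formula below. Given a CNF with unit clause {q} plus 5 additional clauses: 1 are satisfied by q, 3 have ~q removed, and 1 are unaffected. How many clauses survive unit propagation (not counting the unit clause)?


Satisfied (removed): 1
Shortened (remain): 3
Unchanged (remain): 1
Remaining = 3 + 1 = 4

4


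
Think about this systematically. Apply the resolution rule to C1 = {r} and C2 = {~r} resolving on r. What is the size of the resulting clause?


Remove r from C1 and ~r from C2.
C1 remainder: {}
C2 remainder: {}
Union (resolvent): {} (empty clause)
Resolvent has 0 literal(s).

0


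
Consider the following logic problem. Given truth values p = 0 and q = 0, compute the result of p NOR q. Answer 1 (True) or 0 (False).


p = 0, q = 0
Operation: p NOR q
Evaluate: 0 NOR 0 = 1

1


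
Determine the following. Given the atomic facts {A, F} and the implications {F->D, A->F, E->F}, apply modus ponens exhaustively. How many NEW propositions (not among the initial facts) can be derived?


Initial facts: {A, F}
Apply modus ponens to closure:
  F and F->D  =>  D
Final known: {A, D, F}
New propositions: {D}
Count = 1

1


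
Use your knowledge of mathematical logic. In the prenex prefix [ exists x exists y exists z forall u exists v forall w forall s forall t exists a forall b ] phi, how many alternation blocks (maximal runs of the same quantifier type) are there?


Quantifier-type sequence: E E E A E A A A E A  (A=forall, E=exists)
Group into maximal same-type runs:
  Ex3 | Ax1 | Ex1 | Ax3 | Ex1 | Ax1
Number of blocks = 6

6


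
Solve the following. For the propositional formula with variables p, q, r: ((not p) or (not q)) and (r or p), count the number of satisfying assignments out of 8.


Evaluate all 8 assignments for p, q, r:
p=0, q=0, r=0: 0
p=0, q=0, r=1: 1
p=0, q=1, r=0: 0
p=0, q=1, r=1: 1
p=1, q=0, r=0: 1
p=1, q=0, r=1: 1
p=1, q=1, r=0: 0
p=1, q=1, r=1: 0
Satisfying count = 4

4


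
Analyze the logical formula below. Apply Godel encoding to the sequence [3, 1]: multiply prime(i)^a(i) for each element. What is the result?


Encode each element as an exponent of the corresponding prime:
  2^3 = 8
  3^1 = 3
Product = 8 * 3 = 24

24


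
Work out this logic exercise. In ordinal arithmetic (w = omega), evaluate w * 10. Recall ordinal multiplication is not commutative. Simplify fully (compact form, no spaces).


Compute w * 10.
Ordinal * is associative and left-distributive over +, but NOT commutative; for finite n>1, n*w = w but w*n stays w*n.
w * 10 means 10 copies of w concatenated: w*10.
Result = w*10

w*10


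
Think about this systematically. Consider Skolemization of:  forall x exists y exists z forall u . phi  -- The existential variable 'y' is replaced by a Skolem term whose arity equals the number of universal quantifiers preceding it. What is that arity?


Quantifier prefix: forall x exists y exists z forall u
'y' is existentially quantified at position 2.
Universal variables preceding it: x
Skolem function arity = 1

1


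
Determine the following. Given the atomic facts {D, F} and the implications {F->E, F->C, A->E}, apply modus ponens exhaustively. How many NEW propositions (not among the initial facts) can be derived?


Initial facts: {D, F}
Apply modus ponens to closure:
  F and F->E  =>  E
  F and F->C  =>  C
Final known: {C, D, E, F}
New propositions: {C, E}
Count = 2

2


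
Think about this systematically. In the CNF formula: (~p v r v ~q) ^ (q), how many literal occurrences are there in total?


Counting literals in each clause:
Clause 1: 3 literal(s)
Clause 2: 1 literal(s)
Total = 4

4


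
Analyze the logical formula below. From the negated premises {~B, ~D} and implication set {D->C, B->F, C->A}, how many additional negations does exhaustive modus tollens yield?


Initial negated facts: {~B, ~D}
Apply modus tollens to closure:
  (no implication fires)
Final negated: {~B, ~D}
New negations: {(none)}
Count = 0

0


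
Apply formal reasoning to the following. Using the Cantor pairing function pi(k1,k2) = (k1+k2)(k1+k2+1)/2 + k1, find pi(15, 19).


k1 + k2 = 34
(k1+k2)(k1+k2+1)/2 = 34 * 35 / 2 = 595
pi = 595 + 15 = 610

610


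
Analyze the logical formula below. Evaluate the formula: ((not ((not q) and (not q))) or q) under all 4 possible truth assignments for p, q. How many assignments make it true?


Check all 4 assignments:
p=0, q=0: 0
p=0, q=1: 1
p=1, q=0: 0
p=1, q=1: 1
Count of True = 2

2


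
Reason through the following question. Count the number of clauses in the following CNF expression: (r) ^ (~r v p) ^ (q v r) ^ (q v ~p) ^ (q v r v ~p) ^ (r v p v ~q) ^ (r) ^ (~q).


A CNF formula is a conjunction of clauses.
Clauses are separated by ^.
Counting the conjuncts: 8 clauses.

8


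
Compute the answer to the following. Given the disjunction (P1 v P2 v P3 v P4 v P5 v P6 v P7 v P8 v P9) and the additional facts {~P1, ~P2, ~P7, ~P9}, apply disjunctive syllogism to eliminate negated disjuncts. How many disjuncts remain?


Original disjuncts (9): P1, P2, P3, P4, P5, P6, P7, P8, P9
Negated (eliminate): ~P1, ~P2, ~P7, ~P9
Remaining disjuncts: P3, P4, P5, P6, P8
Count = 9 - 4 = 5

5


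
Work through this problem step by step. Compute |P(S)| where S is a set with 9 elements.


The power set of a set with n elements has 2^n elements.
|P(S)| = 2^9 = 512

512


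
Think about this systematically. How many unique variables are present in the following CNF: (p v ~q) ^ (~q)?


Identify each variable that appears in the formula.
Variables found: p, q
Count = 2

2


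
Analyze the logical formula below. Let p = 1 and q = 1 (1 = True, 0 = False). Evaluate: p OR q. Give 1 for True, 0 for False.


p = 1, q = 1
Operation: p OR q
Evaluate: 1 OR 1 = 1

1


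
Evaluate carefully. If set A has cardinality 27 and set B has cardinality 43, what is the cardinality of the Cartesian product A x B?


The Cartesian product A x B contains all ordered pairs (a, b).
|A x B| = |A| * |B| = 27 * 43 = 1161

1161


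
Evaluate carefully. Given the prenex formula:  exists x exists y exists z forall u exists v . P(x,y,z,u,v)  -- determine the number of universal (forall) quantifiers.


Quantifier prefix: exists x exists y exists z forall u exists v
Mark each quantifier type:
  E E E U E
Universal count = 1, Existential count = 4
Asked for universal (forall) quantifiers: 1

1


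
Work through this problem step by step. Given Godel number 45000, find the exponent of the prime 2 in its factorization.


Factorize 45000 by dividing by 2 repeatedly.
Division steps: 2 divides 45000 exactly 3 time(s).
Exponent of 2 = 3

3


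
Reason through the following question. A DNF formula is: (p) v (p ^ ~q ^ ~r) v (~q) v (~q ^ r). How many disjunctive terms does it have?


A DNF formula is a disjunction of terms (conjunctions).
Terms are separated by v.
Counting the disjuncts: 4 terms.

4


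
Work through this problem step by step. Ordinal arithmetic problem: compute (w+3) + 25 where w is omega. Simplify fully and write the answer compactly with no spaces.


Compute (w+3) + 25.
Ordinal + is associative but NOT commutative; for finite n>0, n + w = w but w + n stays w+n.
By associativity: (w+3) + 25 = w + (3+25) = w+28.
Result = w+28

w+28


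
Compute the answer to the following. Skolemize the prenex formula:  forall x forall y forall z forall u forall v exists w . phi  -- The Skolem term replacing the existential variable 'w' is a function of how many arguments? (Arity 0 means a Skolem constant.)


Quantifier prefix: forall x forall y forall z forall u forall v exists w
'w' is existentially quantified at position 6.
Universal variables preceding it: x, y, z, u, v
Skolem function arity = 5

5


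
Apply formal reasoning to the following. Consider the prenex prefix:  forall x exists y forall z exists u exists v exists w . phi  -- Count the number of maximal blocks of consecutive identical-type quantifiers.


Quantifier-type sequence: A E A E E E  (A=forall, E=exists)
Group into maximal same-type runs:
  Ax1 | Ex1 | Ax1 | Ex3
Number of blocks = 4

4


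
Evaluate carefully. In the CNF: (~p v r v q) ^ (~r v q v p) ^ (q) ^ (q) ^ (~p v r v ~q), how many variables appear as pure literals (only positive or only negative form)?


Check each variable for pure literal status:
p: mixed (not pure)
q: mixed (not pure)
r: mixed (not pure)
Pure literal count = 0

0


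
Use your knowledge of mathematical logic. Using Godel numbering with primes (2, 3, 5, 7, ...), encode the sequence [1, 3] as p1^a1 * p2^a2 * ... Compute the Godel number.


Encode each element as an exponent of the corresponding prime:
  2^1 = 2
  3^3 = 27
Product = 2 * 27 = 54

54


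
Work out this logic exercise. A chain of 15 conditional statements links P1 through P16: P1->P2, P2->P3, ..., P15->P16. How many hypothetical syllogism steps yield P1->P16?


With 15 implications in a chain connecting 16 propositions:
P1->P2, P2->P3, ..., P15->P16
Steps needed = (number of implications) - 1 = 15 - 1 = 14

14


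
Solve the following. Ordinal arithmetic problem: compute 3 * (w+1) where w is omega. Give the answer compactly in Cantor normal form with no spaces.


Compute 3 * (w+1).
Ordinal * is associative and left-distributive over +, but NOT commutative; for finite n>1, n*w = w but w*n stays w*n.
By left-distributivity: 3 * (w+1) = 3*w + 3*1 = w + 3 = w+3.
Result = w+3

w+3


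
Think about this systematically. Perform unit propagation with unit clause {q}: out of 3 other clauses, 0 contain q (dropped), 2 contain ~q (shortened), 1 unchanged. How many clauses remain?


Satisfied (removed): 0
Shortened (remain): 2
Unchanged (remain): 1
Remaining = 2 + 1 = 3

3


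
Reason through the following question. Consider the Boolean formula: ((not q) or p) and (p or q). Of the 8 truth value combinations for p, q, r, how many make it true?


Evaluate all 8 assignments for p, q, r:
p=0, q=0, r=0: 0
p=0, q=0, r=1: 0
p=0, q=1, r=0: 0
p=0, q=1, r=1: 0
p=1, q=0, r=0: 1
p=1, q=0, r=1: 1
p=1, q=1, r=0: 1
p=1, q=1, r=1: 1
Satisfying count = 4

4


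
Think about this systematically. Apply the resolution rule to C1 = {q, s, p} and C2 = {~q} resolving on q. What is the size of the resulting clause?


Remove q from C1 and ~q from C2.
C1 remainder: {s, p}
C2 remainder: {}
Union (resolvent): {p, s}
Resolvent has 2 literal(s).

2


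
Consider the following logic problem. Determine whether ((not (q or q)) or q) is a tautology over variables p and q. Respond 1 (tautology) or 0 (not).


Check all 4 assignments:
p=0, q=0: 1
p=0, q=1: 1
p=1, q=0: 1
p=1, q=1: 1
Satisfying count = 4/4.
Tautology iff count = 4: yes.

1


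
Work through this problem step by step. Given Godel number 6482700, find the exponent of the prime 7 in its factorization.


Factorize 6482700 by dividing by 7 repeatedly.
Division steps: 7 divides 6482700 exactly 4 time(s).
Exponent of 7 = 4

4


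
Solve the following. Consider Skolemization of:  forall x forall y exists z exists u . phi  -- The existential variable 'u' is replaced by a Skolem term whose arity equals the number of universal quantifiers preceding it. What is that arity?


Quantifier prefix: forall x forall y exists z exists u
'u' is existentially quantified at position 4.
Universal variables preceding it: x, y
Skolem function arity = 2

2


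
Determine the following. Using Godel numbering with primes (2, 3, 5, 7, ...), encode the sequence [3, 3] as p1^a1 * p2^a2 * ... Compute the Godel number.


Encode each element as an exponent of the corresponding prime:
  2^3 = 8
  3^3 = 27
Product = 8 * 27 = 216

216


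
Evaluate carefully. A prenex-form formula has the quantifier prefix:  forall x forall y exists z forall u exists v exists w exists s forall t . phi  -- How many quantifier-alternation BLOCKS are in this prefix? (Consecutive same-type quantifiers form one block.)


Quantifier-type sequence: A A E A E E E A  (A=forall, E=exists)
Group into maximal same-type runs:
  Ax2 | Ex1 | Ax1 | Ex3 | Ax1
Number of blocks = 5

5


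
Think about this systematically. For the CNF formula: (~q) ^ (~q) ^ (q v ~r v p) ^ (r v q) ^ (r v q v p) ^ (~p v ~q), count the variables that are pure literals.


Check each variable for pure literal status:
p: mixed (not pure)
q: mixed (not pure)
r: mixed (not pure)
Pure literal count = 0

0


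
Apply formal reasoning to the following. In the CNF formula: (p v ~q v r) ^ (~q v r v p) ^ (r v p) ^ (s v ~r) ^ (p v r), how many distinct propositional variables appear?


Identify each variable that appears in the formula.
Variables found: p, q, r, s
Count = 4

4


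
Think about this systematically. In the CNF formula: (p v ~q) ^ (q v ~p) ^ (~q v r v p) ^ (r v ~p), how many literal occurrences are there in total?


Counting literals in each clause:
Clause 1: 2 literal(s)
Clause 2: 2 literal(s)
Clause 3: 3 literal(s)
Clause 4: 2 literal(s)
Total = 9

9


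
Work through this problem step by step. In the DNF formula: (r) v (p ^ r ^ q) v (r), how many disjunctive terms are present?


A DNF formula is a disjunction of terms (conjunctions).
Terms are separated by v.
Counting the disjuncts: 3 terms.

3


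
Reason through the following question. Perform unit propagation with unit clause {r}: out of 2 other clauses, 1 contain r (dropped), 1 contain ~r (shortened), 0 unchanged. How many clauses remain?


Satisfied (removed): 1
Shortened (remain): 1
Unchanged (remain): 0
Remaining = 1 + 0 = 1

1


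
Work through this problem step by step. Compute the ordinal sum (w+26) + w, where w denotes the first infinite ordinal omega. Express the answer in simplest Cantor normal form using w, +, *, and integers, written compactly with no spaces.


Compute (w+26) + w.
Ordinal + is associative but NOT commutative; for finite n>0, n + w = w but w + n stays w+n.
(w+26) + w = w + (26+w) = w + w = w*2 (the finite tail 26 is absorbed by the right w).
Result = w*2

w*2


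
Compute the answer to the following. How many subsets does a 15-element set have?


The power set of a set with n elements has 2^n elements.
|P(S)| = 2^15 = 32768

32768


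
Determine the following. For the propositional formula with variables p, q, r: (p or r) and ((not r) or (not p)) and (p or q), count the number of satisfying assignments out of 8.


Evaluate all 8 assignments for p, q, r:
p=0, q=0, r=0: 0
p=0, q=0, r=1: 0
p=0, q=1, r=0: 0
p=0, q=1, r=1: 1
p=1, q=0, r=0: 1
p=1, q=0, r=1: 0
p=1, q=1, r=0: 1
p=1, q=1, r=1: 0
Satisfying count = 3

3


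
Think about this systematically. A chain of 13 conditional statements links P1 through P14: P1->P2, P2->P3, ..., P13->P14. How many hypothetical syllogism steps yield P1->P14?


With 13 implications in a chain connecting 14 propositions:
P1->P2, P2->P3, ..., P13->P14
Steps needed = (number of implications) - 1 = 13 - 1 = 12

12


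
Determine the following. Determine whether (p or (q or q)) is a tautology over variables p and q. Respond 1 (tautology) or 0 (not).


Check all 4 assignments:
p=0, q=0: 0
p=0, q=1: 1
p=1, q=0: 1
p=1, q=1: 1
Satisfying count = 3/4.
Tautology iff count = 4: no.

0


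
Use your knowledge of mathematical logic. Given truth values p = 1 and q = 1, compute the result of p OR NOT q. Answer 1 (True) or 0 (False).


p = 1, q = 1
Operation: p OR NOT q
Evaluate: 1 OR NOT 1 = 1

1


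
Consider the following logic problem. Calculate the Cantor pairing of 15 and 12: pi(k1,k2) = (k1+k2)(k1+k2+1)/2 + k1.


k1 + k2 = 27
(k1+k2)(k1+k2+1)/2 = 27 * 28 / 2 = 378
pi = 378 + 15 = 393

393


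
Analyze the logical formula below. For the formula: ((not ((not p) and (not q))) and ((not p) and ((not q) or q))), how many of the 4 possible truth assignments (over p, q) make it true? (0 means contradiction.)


Check all 4 assignments:
p=0, q=0: 0
p=0, q=1: 1
p=1, q=0: 0
p=1, q=1: 0
Count of True = 1

1


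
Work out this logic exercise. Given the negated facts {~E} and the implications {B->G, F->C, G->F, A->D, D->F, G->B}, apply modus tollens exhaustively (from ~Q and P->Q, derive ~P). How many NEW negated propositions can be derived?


Initial negated facts: {~E}
Apply modus tollens to closure:
  (no implication fires)
Final negated: {~E}
New negations: {(none)}
Count = 0

0


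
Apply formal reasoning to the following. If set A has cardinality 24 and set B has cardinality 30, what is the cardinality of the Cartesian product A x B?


The Cartesian product A x B contains all ordered pairs (a, b).
|A x B| = |A| * |B| = 24 * 30 = 720

720


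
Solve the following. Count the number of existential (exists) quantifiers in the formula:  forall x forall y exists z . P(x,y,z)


Quantifier prefix: forall x forall y exists z
Mark each quantifier type:
  U U E
Universal count = 2, Existential count = 1
Asked for existential (exists) quantifiers: 1

1


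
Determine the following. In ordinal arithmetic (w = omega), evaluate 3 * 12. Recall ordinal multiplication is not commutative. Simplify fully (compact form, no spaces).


Compute 3 * 12.
Ordinal * is associative and left-distributive over +, but NOT commutative; for finite n>1, n*w = w but w*n stays w*n.
Both finite; ordinal * agrees with natural *: 3 * 12 = 36.
Result = 36

36


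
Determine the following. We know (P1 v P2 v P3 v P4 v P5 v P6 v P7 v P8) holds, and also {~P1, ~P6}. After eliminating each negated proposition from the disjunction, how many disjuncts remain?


Original disjuncts (8): P1, P2, P3, P4, P5, P6, P7, P8
Negated (eliminate): ~P1, ~P6
Remaining disjuncts: P2, P3, P4, P5, P7, P8
Count = 8 - 2 = 6

6


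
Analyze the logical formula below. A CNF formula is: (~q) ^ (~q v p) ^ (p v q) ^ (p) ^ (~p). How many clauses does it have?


A CNF formula is a conjunction of clauses.
Clauses are separated by ^.
Counting the conjuncts: 5 clauses.

5


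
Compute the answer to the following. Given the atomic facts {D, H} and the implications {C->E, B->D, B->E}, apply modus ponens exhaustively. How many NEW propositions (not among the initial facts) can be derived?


Initial facts: {D, H}
Apply modus ponens to closure:
  (no implication fires)
Final known: {D, H}
New propositions: {(none)}
Count = 0

0


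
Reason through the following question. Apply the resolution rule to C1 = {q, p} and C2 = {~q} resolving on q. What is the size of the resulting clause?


Remove q from C1 and ~q from C2.
C1 remainder: {p}
C2 remainder: {}
Union (resolvent): {p}
Resolvent has 1 literal(s).

1


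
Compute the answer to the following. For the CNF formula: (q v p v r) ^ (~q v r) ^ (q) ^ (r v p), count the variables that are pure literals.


Check each variable for pure literal status:
p: pure positive
q: mixed (not pure)
r: pure positive
Pure literal count = 2

2


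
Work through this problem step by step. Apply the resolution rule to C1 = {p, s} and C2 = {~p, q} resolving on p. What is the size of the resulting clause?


Remove p from C1 and ~p from C2.
C1 remainder: {s}
C2 remainder: {q}
Union (resolvent): {q, s}
Resolvent has 2 literal(s).

2


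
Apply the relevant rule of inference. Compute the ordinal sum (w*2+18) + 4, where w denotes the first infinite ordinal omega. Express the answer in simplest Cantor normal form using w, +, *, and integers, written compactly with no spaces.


Compute (w*2+18) + 4.
Ordinal + is associative but NOT commutative; for finite n>0, n + w = w but w + n stays w+n.
By associativity: (w*2+18) + 4 = w*2 + (18+4) = w*2+22.
Result = w*2+22

w*2+22


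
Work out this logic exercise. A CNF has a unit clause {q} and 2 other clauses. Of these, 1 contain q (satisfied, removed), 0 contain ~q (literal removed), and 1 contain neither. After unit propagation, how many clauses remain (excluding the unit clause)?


Satisfied (removed): 1
Shortened (remain): 0
Unchanged (remain): 1
Remaining = 0 + 1 = 1

1


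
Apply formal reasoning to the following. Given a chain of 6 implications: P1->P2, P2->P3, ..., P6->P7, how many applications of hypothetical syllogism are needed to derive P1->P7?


With 6 implications in a chain connecting 7 propositions:
P1->P2, P2->P3, ..., P6->P7
Steps needed = (number of implications) - 1 = 6 - 1 = 5

5


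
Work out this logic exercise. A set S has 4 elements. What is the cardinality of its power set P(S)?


The power set of a set with n elements has 2^n elements.
|P(S)| = 2^4 = 16

16


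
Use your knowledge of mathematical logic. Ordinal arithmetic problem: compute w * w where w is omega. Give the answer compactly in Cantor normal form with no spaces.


Compute w * w.
Ordinal * is associative and left-distributive over +, but NOT commutative; for finite n>1, n*w = w but w*n stays w*n.
w * w = w^2 by definition.
Result = w^2

w^2


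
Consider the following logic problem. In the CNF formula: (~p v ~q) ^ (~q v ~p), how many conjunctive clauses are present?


A CNF formula is a conjunction of clauses.
Clauses are separated by ^.
Counting the conjuncts: 2 clauses.

2


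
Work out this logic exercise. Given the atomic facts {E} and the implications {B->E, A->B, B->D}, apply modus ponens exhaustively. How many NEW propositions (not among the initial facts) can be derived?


Initial facts: {E}
Apply modus ponens to closure:
  (no implication fires)
Final known: {E}
New propositions: {(none)}
Count = 0

0


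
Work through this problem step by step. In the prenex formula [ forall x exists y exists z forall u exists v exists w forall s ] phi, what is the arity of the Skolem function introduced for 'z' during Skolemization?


Quantifier prefix: forall x exists y exists z forall u exists v exists w forall s
'z' is existentially quantified at position 3.
Universal variables preceding it: x
Skolem function arity = 1

1


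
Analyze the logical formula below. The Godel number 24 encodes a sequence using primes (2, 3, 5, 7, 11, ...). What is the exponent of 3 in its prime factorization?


Factorize 24 by dividing by 3 repeatedly.
Division steps: 3 divides 24 exactly 1 time(s).
Exponent of 3 = 1

1


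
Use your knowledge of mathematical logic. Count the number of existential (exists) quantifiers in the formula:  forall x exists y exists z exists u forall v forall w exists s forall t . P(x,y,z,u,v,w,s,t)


Quantifier prefix: forall x exists y exists z exists u forall v forall w exists s forall t
Mark each quantifier type:
  U E E E U U E U
Universal count = 4, Existential count = 4
Asked for existential (exists) quantifiers: 4

4


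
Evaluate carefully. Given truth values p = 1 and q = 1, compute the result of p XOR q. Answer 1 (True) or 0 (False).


p = 1, q = 1
Operation: p XOR q
Evaluate: 1 XOR 1 = 0

0


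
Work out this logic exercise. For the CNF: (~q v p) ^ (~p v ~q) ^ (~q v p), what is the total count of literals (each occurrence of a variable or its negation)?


Counting literals in each clause:
Clause 1: 2 literal(s)
Clause 2: 2 literal(s)
Clause 3: 2 literal(s)
Total = 6

6


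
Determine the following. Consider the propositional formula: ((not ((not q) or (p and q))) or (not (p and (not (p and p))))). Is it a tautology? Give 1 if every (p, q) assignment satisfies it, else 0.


Check all 4 assignments:
p=0, q=0: 1
p=0, q=1: 1
p=1, q=0: 1
p=1, q=1: 1
Satisfying count = 4/4.
Tautology iff count = 4: yes.

1


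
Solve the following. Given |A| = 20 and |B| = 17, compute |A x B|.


The Cartesian product A x B contains all ordered pairs (a, b).
|A x B| = |A| * |B| = 20 * 17 = 340

340


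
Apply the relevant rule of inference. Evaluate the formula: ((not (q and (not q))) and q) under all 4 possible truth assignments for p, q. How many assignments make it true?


Check all 4 assignments:
p=0, q=0: 0
p=0, q=1: 1
p=1, q=0: 0
p=1, q=1: 1
Count of True = 2

2


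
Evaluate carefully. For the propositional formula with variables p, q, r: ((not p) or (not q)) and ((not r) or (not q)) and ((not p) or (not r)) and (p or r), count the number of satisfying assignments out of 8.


Evaluate all 8 assignments for p, q, r:
p=0, q=0, r=0: 0
p=0, q=0, r=1: 1
p=0, q=1, r=0: 0
p=0, q=1, r=1: 0
p=1, q=0, r=0: 1
p=1, q=0, r=1: 0
p=1, q=1, r=0: 0
p=1, q=1, r=1: 0
Satisfying count = 2

2


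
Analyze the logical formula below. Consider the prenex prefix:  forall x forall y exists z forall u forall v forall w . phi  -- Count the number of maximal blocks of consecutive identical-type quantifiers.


Quantifier-type sequence: A A E A A A  (A=forall, E=exists)
Group into maximal same-type runs:
  Ax2 | Ex1 | Ax3
Number of blocks = 3

3


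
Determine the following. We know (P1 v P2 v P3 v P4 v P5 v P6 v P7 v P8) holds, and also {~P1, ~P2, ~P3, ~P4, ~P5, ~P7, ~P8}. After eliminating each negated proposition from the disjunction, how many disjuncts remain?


Original disjuncts (8): P1, P2, P3, P4, P5, P6, P7, P8
Negated (eliminate): ~P1, ~P2, ~P3, ~P4, ~P5, ~P7, ~P8
Remaining disjuncts: P6
Count = 8 - 7 = 1

1


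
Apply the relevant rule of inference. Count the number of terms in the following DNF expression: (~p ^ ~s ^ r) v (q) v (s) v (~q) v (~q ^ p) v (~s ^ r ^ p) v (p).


A DNF formula is a disjunction of terms (conjunctions).
Terms are separated by v.
Counting the disjuncts: 7 terms.

7


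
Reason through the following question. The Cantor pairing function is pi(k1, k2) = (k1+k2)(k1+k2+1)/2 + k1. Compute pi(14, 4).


k1 + k2 = 18
(k1+k2)(k1+k2+1)/2 = 18 * 19 / 2 = 171
pi = 171 + 14 = 185

185


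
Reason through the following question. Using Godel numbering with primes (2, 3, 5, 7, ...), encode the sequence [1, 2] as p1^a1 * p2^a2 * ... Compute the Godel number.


Encode each element as an exponent of the corresponding prime:
  2^1 = 2
  3^2 = 9
Product = 2 * 9 = 18

18


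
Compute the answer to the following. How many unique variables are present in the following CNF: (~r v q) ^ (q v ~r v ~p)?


Identify each variable that appears in the formula.
Variables found: p, q, r
Count = 3

3


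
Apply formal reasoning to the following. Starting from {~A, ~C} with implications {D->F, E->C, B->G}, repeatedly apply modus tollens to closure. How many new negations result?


Initial negated facts: {~A, ~C}
Apply modus tollens to closure:
  ~C and E->C  =>  ~E
Final negated: {~A, ~C, ~E}
New negations: {~E}
Count = 1

1


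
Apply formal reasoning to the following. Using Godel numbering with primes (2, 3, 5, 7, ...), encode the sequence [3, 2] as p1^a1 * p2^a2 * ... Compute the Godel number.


Encode each element as an exponent of the corresponding prime:
  2^3 = 8
  3^2 = 9
Product = 8 * 9 = 72

72


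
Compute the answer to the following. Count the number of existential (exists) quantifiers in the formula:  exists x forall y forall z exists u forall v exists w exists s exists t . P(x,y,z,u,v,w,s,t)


Quantifier prefix: exists x forall y forall z exists u forall v exists w exists s exists t
Mark each quantifier type:
  E U U E U E E E
Universal count = 3, Existential count = 5
Asked for existential (exists) quantifiers: 5

5


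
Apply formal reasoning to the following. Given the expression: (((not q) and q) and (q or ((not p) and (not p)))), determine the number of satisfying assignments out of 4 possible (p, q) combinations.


Check all 4 assignments:
p=0, q=0: 0
p=0, q=1: 0
p=1, q=0: 0
p=1, q=1: 0
Count of True = 0

0


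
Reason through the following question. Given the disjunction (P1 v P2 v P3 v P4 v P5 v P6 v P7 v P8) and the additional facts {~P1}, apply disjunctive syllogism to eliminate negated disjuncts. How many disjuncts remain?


Original disjuncts (8): P1, P2, P3, P4, P5, P6, P7, P8
Negated (eliminate): ~P1
Remaining disjuncts: P2, P3, P4, P5, P6, P7, P8
Count = 8 - 1 = 7

7


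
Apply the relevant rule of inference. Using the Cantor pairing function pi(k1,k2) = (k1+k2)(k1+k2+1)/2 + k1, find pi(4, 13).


k1 + k2 = 17
(k1+k2)(k1+k2+1)/2 = 17 * 18 / 2 = 153
pi = 153 + 4 = 157

157


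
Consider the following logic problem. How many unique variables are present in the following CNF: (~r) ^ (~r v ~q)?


Identify each variable that appears in the formula.
Variables found: q, r
Count = 2

2


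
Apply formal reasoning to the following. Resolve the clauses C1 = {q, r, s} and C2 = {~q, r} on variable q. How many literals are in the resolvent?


Remove q from C1 and ~q from C2.
C1 remainder: {r, s}
C2 remainder: {r}
Union (resolvent): {r, s}
Resolvent has 2 literal(s).

2


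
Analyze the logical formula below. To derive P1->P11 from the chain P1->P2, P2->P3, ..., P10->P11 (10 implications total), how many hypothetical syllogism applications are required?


With 10 implications in a chain connecting 11 propositions:
P1->P2, P2->P3, ..., P10->P11
Steps needed = (number of implications) - 1 = 10 - 1 = 9

9


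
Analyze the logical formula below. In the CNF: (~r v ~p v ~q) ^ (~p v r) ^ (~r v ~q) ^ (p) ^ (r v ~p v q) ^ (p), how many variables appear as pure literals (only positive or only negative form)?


Check each variable for pure literal status:
p: mixed (not pure)
q: mixed (not pure)
r: mixed (not pure)
Pure literal count = 0

0


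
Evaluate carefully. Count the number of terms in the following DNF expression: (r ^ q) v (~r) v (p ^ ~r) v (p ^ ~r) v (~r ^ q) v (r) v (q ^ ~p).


A DNF formula is a disjunction of terms (conjunctions).
Terms are separated by v.
Counting the disjuncts: 7 terms.

7


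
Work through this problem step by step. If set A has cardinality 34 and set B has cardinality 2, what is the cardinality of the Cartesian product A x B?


The Cartesian product A x B contains all ordered pairs (a, b).
|A x B| = |A| * |B| = 34 * 2 = 68

68


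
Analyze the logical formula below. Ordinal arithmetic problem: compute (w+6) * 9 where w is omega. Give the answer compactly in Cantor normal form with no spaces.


Compute (w+6) * 9.
Ordinal * is associative and left-distributive over +, but NOT commutative; for finite n>1, n*w = w but w*n stays w*n.
(w+6) * 9 = (w+6) repeated 9 times. Each intermediate +6 is absorbed by the following w; only the last survives: w*9+6.
Result = w*9+6

w*9+6


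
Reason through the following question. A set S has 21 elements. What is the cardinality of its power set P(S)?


The power set of a set with n elements has 2^n elements.
|P(S)| = 2^21 = 2097152

2097152


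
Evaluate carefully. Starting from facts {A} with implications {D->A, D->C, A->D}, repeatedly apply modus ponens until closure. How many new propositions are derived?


Initial facts: {A}
Apply modus ponens to closure:
  A and A->D  =>  D
  D and D->C  =>  C
Final known: {A, C, D}
New propositions: {C, D}
Count = 2

2


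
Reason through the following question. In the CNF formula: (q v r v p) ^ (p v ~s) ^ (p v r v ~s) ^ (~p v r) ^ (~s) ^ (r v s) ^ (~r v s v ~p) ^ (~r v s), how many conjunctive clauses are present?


A CNF formula is a conjunction of clauses.
Clauses are separated by ^.
Counting the conjuncts: 8 clauses.

8


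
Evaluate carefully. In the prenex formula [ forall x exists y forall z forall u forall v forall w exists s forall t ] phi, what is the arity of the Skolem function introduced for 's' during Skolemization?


Quantifier prefix: forall x exists y forall z forall u forall v forall w exists s forall t
's' is existentially quantified at position 7.
Universal variables preceding it: x, z, u, v, w
Skolem function arity = 5

5


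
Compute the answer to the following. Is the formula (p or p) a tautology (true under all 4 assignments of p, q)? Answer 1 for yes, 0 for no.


Check all 4 assignments:
p=0, q=0: 0
p=0, q=1: 0
p=1, q=0: 1
p=1, q=1: 1
Satisfying count = 2/4.
Tautology iff count = 4: no.

0


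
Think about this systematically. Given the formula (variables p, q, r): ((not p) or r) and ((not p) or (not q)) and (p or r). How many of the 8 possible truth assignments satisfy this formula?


Evaluate all 8 assignments for p, q, r:
p=0, q=0, r=0: 0
p=0, q=0, r=1: 1
p=0, q=1, r=0: 0
p=0, q=1, r=1: 1
p=1, q=0, r=0: 0
p=1, q=0, r=1: 1
p=1, q=1, r=0: 0
p=1, q=1, r=1: 0
Satisfying count = 3

3


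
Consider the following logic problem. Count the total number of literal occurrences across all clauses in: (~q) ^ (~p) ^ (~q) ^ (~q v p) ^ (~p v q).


Counting literals in each clause:
Clause 1: 1 literal(s)
Clause 2: 1 literal(s)
Clause 3: 1 literal(s)
Clause 4: 2 literal(s)
Clause 5: 2 literal(s)
Total = 7

7


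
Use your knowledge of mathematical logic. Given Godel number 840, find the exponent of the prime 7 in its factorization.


Factorize 840 by dividing by 7 repeatedly.
Division steps: 7 divides 840 exactly 1 time(s).
Exponent of 7 = 1

1


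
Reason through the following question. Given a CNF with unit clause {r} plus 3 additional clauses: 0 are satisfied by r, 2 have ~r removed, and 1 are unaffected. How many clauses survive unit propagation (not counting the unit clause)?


Satisfied (removed): 0
Shortened (remain): 2
Unchanged (remain): 1
Remaining = 2 + 1 = 3

3


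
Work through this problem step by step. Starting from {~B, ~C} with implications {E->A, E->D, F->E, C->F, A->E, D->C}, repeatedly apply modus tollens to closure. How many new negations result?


Initial negated facts: {~B, ~C}
Apply modus tollens to closure:
  ~C and D->C  =>  ~D
  ~D and E->D  =>  ~E
  ~E and F->E  =>  ~F
  ~E and A->E  =>  ~A
Final negated: {~A, ~B, ~C, ~D, ~E, ~F}
New negations: {~A, ~D, ~E, ~F}
Count = 4

4


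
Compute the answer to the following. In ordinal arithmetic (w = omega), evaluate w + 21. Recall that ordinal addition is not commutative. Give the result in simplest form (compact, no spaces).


Compute w + 21.
Ordinal + is associative but NOT commutative; for finite n>0, n + w = w but w + n stays w+n.
w + 21 is already in normal form (a successor ordinal beyond w).
Result = w+21

w+21


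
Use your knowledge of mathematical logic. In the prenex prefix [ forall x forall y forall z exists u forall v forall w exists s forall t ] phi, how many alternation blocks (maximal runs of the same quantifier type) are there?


Quantifier-type sequence: A A A E A A E A  (A=forall, E=exists)
Group into maximal same-type runs:
  Ax3 | Ex1 | Ax2 | Ex1 | Ax1
Number of blocks = 5

5


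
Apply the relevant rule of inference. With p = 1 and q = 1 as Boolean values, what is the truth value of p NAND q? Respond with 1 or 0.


p = 1, q = 1
Operation: p NAND q
Evaluate: 1 NAND 1 = 0

0


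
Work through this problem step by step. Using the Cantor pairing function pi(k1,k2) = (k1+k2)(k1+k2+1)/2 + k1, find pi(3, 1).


k1 + k2 = 4
(k1+k2)(k1+k2+1)/2 = 4 * 5 / 2 = 10
pi = 10 + 3 = 13

13


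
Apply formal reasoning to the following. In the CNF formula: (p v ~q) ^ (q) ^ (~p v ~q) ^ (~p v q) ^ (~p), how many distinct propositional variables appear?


Identify each variable that appears in the formula.
Variables found: p, q
Count = 2

2


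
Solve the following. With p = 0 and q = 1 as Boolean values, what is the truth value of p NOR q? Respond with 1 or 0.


p = 0, q = 1
Operation: p NOR q
Evaluate: 0 NOR 1 = 0

0


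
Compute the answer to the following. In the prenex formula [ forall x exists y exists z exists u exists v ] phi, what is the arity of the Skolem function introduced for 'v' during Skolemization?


Quantifier prefix: forall x exists y exists z exists u exists v
'v' is existentially quantified at position 5.
Universal variables preceding it: x
Skolem function arity = 1

1
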